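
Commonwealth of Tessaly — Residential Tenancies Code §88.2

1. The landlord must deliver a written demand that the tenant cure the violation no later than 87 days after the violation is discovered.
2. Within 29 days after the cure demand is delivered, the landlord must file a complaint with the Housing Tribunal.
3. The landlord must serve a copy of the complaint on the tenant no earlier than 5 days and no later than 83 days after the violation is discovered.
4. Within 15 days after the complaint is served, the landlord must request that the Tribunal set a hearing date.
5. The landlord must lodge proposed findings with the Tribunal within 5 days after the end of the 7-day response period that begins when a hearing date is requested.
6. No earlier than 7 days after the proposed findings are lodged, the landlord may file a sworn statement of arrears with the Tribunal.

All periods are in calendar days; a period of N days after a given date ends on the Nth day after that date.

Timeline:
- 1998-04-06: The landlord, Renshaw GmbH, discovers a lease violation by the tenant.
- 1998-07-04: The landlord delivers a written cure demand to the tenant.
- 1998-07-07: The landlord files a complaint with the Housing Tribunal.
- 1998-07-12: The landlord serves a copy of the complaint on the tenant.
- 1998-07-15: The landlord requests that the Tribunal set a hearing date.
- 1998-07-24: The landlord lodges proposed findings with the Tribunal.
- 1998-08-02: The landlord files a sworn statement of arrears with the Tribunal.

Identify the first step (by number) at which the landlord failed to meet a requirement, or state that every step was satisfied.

(1) due by 1998-04-06 + 87 days = 1998-07-02; 1998-07-04 misses that deadline by 2 days.
The procedure was therefore not followed at step 1.

Step 1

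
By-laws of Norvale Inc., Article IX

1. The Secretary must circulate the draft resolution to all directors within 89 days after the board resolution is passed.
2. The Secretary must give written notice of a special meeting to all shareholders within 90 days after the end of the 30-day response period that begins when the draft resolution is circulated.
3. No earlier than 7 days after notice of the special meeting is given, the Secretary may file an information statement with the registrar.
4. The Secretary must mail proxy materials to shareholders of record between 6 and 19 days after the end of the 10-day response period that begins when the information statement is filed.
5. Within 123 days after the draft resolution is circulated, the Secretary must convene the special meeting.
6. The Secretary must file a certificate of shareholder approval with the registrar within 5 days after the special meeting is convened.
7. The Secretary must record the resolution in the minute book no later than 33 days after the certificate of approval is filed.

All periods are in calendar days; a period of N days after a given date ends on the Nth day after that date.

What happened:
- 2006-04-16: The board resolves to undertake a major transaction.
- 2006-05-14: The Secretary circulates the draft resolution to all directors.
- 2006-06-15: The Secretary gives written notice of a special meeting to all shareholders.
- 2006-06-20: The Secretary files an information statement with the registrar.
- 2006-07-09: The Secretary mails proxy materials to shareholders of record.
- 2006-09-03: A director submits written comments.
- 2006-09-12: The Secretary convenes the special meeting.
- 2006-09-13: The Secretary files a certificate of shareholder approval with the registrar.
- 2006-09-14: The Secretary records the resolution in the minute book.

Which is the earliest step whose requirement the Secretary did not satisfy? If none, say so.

Step 3

Step 1 — counting 89 days from 2006-04-16 (when the board resolution is passed) gives a deadline of 2006-07-14; completed 2006-05-14, before the deadline.
Step 2 — counting 90 days from 2006-06-13 (end of the 30-day response period, which began when the draft resolution is circulated on 2006-05-14) gives a deadline of 2006-09-11; done 2006-06-15 — timely.
Step 3 — must wait 7 days from 2006-06-15 (when notice of the special meeting is given), so not before 2006-06-22; 2006-06-20 is 2 days before the earliest permitted date.
The procedure was therefore not followed at step 3.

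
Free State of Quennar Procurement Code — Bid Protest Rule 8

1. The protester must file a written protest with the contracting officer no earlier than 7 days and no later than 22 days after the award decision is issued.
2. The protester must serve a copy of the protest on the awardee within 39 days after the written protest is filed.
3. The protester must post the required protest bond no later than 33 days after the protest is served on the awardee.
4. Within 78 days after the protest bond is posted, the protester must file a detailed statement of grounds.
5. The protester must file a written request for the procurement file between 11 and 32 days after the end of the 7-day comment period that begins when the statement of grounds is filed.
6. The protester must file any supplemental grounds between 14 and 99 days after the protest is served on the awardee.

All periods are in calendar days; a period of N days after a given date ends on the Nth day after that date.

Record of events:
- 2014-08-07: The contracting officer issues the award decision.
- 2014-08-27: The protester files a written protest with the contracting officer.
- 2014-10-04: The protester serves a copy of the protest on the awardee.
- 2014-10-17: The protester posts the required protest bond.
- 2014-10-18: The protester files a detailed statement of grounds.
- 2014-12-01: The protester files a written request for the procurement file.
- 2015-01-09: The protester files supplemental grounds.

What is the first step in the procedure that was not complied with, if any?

Step 5

Step 1 — 7 and 22 days from 2014-08-07 (when the award decision is issued) are 2014-08-14 and 2014-08-29 respectively; done 2014-08-27 — within the window.
Step 2 — counting 39 days from 2014-08-27 (when the written protest is filed) gives a deadline of 2014-10-05; 2014-10-04 is within that limit.
Step 3 — counting 33 days from 2014-10-04 (when the protest is served on the awardee) gives a deadline of 2014-11-06; 2014-10-17 is within that limit.
Step 4 — counting 78 days from 2014-10-17 (when the protest bond is posted) gives a deadline of 2015-01-03; 2014-10-18 is within that limit.
Step 5 — 11 and 32 days from 2014-10-25 (end of the 7-day comment period, which began when the statement of grounds is filed on 2014-10-18) are 2014-11-05 and 2014-11-26 respectively; 2014-12-01 is 5 days past the end of the window.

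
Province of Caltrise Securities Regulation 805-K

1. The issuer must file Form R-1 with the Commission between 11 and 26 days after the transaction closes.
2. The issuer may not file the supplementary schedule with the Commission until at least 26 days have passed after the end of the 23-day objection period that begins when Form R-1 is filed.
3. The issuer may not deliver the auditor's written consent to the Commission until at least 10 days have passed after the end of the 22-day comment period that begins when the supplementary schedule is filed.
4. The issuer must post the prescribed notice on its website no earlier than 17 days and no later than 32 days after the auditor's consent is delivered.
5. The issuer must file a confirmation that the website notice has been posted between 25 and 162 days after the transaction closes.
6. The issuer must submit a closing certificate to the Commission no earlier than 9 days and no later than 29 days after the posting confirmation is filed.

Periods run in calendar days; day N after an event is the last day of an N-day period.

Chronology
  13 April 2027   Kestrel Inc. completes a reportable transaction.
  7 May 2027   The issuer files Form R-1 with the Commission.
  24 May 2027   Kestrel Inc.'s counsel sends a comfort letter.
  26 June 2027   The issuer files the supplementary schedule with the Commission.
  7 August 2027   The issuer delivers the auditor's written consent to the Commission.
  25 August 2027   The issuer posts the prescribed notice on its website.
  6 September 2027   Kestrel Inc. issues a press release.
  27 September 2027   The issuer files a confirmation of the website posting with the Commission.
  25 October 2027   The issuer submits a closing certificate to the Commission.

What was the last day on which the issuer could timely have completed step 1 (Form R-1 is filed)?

9 May 2027

Step 1 runs from 13 April 2027, when the transaction closes. The window is 11–26 days after 13 April 2027; it closes on 9 May 2027.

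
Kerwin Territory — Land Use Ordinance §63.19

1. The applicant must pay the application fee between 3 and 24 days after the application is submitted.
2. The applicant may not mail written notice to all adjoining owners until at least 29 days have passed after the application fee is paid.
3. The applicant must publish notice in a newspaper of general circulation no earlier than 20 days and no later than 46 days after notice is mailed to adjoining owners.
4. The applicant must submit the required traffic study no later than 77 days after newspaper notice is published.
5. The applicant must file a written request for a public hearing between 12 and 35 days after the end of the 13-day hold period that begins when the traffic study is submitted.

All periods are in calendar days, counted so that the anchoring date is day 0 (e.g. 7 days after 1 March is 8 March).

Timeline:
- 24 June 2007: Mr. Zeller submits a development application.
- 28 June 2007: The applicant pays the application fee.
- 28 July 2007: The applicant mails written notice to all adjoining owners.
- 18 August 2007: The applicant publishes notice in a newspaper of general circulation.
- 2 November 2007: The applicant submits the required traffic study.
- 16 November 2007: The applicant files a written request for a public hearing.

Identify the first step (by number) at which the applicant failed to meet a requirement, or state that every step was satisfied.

Step 1 — 3 and 24 days from 24 June 2007 (when the application is submitted) are 27 June 2007 and 18 July 2007 respectively; done 28 June 2007 — within the window.
Step 2 — must wait 29 days from 28 June 2007 (when the application fee is paid), so not before 27 July 2007; done 28 July 2007, after the minimum wait.
Step 3 — 20 and 46 days from 28 July 2007 (when notice is mailed to adjoining owners) are 17 August 2007 and 12 September 2007 respectively; done 18 August 2007, which is between those dates.
Step 4 — counting 77 days from 18 August 2007 (when newspaper notice is published) gives a deadline of 3 November 2007; completed 2 November 2007, before the deadline.
Step 5 — 12 and 35 days from 15 November 2007 (end of the 13-day hold period, which began when the traffic study is submitted on 2 November 2007) are 27 November 2007 and 20 December 2007 respectively; 16 November 2007 is 11 days too early.
The analysis stops there.

Step 5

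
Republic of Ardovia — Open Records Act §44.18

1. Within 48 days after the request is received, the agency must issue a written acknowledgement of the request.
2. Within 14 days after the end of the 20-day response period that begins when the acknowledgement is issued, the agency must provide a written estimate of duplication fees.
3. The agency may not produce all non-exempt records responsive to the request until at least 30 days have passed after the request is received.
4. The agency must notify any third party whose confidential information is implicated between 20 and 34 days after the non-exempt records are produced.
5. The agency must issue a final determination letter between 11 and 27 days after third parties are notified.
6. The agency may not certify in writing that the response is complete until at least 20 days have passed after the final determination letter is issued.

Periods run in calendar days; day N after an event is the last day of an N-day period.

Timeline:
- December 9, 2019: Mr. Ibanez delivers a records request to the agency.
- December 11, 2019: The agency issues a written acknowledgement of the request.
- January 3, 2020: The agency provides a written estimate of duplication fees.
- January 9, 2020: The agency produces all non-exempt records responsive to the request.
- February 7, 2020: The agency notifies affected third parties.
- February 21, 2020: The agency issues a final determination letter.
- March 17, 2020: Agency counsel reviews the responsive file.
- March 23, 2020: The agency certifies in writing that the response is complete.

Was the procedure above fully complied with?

Step 1 — counting 48 days from December 9, 2019 (when the request is received) gives a deadline of January 26, 2020; completed December 11, 2019, before the deadline.
Step 2 — counting 14 days from December 31, 2019 (end of the 20-day response period, which began when the acknowledgement is issued on December 11, 2019) gives a deadline of January 14, 2020; done January 3, 2020 — timely.
Step 3 — must wait 30 days from December 9, 2019 (when the request is received), so not before January 8, 2020; done January 9, 2020 — permitted.
Step 4 — 20 and 34 days from January 9, 2020 (when the non-exempt records are produced) are January 29, 2020 and February 12, 2020 respectively; done February 7, 2020 — within the window.
Step 5 — 11 and 27 days from February 7, 2020 (when third parties are notified) are February 18, 2020 and March 5, 2020 respectively; February 21, 2020 falls inside that range.
Step 6 — must wait 20 days from February 21, 2020 (when the final determination letter is issued), so not before March 12, 2020; done March 23, 2020, after the minimum wait.

Yes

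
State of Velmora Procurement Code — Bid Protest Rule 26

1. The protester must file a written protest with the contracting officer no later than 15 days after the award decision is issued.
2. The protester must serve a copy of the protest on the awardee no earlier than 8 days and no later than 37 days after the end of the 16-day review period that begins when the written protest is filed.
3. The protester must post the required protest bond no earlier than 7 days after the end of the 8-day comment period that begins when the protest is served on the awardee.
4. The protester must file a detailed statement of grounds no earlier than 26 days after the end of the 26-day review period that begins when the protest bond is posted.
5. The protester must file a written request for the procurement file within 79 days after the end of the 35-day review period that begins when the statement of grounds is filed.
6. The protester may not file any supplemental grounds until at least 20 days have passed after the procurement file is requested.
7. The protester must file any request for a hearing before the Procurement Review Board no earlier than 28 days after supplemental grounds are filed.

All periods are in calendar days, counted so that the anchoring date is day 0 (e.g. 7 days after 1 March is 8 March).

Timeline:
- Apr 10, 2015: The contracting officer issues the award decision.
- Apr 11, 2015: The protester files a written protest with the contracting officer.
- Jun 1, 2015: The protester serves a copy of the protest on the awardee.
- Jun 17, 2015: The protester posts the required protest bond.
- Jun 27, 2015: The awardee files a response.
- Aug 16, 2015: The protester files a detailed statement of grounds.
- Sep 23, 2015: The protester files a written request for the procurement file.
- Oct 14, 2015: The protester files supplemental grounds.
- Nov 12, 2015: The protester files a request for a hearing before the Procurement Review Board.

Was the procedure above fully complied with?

Yes

Step 1: 15 days after Apr 10, 2015 (when the award decision is issued) is Apr 25, 2015; Apr 11, 2015 is within that limit.
Step 2: the window is 8–37 days after Apr 27, 2015 (end of the 16-day review period, which began when the written protest is filed on Apr 11, 2015), so May 5, 2015 through Jun 3, 2015; done Jun 1, 2015 — within the window.
Step 3: the earliest permitted date is 7 days after Jun 9, 2015 (end of the 8-day comment period, which began when the protest is served on the awardee on Jun 1, 2015), i.e. Jun 16, 2015; done Jun 17, 2015 — permitted.
Step 4: the earliest permitted date is 26 days after Jul 13, 2015 (end of the 26-day review period, which began when the protest bond is posted on Jun 17, 2015), i.e. Aug 8, 2015; Aug 16, 2015 is on or after that date.
Step 5: 79 days after Sep 20, 2015 (end of the 35-day review period, which began when the statement of grounds is filed on Aug 16, 2015) is Dec 8, 2015; completed Sep 23, 2015, before the deadline.
Step 6: the earliest permitted date is 20 days after Sep 23, 2015 (when the procurement file is requested), i.e. Oct 13, 2015; done Oct 14, 2015 — permitted.
Step 7: the earliest permitted date is 28 days after Oct 14, 2015 (when supplemental grounds are filed), i.e. Nov 11, 2015; done Nov 12, 2015 — permitted.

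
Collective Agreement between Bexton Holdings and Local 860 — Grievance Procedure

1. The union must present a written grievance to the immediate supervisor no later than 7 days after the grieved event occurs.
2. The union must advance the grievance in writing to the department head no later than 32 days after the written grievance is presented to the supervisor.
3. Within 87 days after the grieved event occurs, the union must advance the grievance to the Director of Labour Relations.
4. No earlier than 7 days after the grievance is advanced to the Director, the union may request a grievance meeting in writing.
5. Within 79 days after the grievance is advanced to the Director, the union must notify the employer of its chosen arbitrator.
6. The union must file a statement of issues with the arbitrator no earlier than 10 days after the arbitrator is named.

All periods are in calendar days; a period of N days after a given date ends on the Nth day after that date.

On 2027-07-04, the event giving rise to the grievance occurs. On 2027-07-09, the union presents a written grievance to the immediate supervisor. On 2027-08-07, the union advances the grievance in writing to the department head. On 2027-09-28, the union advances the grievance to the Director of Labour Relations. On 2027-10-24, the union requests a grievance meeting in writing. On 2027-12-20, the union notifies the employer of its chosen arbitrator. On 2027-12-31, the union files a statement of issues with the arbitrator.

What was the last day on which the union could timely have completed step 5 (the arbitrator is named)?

Step 5 runs from 2027-09-28, when the grievance is advanced to the Director. 79 days after 2027-09-28 is 2027-12-16.

2027-12-16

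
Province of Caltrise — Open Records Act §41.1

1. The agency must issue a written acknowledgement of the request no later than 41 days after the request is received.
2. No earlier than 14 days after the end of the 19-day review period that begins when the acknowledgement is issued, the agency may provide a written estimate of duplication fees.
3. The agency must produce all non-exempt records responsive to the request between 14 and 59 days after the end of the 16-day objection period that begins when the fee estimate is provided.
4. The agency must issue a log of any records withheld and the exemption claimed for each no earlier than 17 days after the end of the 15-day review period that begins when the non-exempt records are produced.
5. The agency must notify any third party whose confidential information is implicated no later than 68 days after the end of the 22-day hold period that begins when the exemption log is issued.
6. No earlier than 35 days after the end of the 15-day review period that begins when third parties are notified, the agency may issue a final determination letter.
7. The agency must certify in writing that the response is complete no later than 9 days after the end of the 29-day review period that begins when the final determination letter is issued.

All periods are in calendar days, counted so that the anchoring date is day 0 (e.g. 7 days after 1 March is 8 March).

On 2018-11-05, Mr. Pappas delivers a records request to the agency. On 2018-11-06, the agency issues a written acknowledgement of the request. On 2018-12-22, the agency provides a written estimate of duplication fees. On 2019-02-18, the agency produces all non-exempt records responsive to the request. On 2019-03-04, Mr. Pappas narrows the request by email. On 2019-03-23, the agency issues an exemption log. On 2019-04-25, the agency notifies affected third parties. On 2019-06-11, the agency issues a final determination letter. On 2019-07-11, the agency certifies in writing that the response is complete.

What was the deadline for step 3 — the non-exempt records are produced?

The fee estimate is provided on 2018-12-22; the 16-day objection period therefore ends 2019-01-07, and step 3 runs from that date. The window is 14–59 days after 2019-01-07; it closes on 2019-03-07.

2019-03-07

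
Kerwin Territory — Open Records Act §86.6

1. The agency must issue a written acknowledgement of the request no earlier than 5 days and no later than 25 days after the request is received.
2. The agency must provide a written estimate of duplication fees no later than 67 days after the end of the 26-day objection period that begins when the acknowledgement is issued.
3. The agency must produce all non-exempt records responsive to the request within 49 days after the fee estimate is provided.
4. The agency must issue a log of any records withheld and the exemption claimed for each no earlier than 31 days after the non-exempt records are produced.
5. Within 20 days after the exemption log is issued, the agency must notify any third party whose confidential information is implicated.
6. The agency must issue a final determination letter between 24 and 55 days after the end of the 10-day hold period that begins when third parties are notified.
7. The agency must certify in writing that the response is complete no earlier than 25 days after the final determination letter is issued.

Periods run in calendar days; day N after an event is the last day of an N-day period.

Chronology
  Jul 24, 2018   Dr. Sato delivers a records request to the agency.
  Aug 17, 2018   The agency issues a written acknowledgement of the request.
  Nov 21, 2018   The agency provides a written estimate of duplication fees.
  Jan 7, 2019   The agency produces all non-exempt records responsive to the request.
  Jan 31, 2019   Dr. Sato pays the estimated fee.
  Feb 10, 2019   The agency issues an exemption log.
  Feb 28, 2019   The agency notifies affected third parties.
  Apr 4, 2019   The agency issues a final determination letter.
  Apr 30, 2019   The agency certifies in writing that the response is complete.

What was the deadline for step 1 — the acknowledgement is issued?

Aug 18, 2018

Step 1 runs from Jul 24, 2018, when the request is received. The window is 5–25 days after Jul 24, 2018; it closes on Aug 18, 2018.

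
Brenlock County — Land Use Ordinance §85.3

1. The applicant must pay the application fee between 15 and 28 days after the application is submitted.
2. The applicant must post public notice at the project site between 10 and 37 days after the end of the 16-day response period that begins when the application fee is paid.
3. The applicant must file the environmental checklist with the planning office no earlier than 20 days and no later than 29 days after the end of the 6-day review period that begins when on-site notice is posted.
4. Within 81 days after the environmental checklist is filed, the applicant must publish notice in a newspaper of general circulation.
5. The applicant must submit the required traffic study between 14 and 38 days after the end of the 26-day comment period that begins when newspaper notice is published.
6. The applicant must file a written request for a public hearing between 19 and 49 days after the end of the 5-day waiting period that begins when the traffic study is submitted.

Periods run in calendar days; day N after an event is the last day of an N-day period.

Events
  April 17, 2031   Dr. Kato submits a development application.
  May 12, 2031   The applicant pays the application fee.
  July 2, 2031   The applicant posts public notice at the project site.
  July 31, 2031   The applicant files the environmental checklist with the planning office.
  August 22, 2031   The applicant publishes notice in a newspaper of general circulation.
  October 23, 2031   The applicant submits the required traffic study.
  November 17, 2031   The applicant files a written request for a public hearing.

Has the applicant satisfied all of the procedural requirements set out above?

Yes

(1) the permitted window runs from April 17, 2031 + 15 = May 2, 2031 to April 17, 2031 + 28 = May 15, 2031; done May 12, 2031, which is between those dates.
(2) the permitted window runs from May 28, 2031 + 10 = June 7, 2031 to May 28, 2031 + 37 = July 4, 2031; done July 2, 2031 — within the window.
(3) the permitted window runs from July 8, 2031 + 20 = July 28, 2031 to July 8, 2031 + 29 = August 6, 2031; done July 31, 2031, which is between those dates.
(4) due by July 31, 2031 + 81 days = October 20, 2031; done August 22, 2031 — timely.
(5) the permitted window runs from September 17, 2031 + 14 = October 1, 2031 to September 17, 2031 + 38 = October 25, 2031; done October 23, 2031, which is between those dates.
(6) the permitted window runs from October 28, 2031 + 19 = November 16, 2031 to October 28, 2031 + 49 = December 16, 2031; done November 17, 2031, which is between those dates.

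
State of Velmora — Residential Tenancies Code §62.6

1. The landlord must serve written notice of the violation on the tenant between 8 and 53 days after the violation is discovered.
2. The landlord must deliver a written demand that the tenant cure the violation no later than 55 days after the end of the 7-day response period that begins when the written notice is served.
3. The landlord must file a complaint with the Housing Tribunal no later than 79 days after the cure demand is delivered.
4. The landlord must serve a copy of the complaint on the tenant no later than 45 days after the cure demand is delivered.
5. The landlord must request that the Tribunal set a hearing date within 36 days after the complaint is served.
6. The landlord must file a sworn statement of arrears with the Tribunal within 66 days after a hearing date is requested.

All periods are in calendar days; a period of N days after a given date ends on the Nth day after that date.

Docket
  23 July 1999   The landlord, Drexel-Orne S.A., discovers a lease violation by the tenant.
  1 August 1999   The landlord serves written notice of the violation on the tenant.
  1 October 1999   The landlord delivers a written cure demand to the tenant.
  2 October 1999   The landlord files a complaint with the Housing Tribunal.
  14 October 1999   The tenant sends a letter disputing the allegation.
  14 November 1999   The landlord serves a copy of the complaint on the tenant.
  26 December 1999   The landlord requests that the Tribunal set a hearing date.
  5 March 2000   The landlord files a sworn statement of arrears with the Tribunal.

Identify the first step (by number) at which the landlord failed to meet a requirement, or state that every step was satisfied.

Step 5

Step 1: the window is 8–53 days after 23 July 1999 (when the violation is discovered), so 31 July 1999 through 14 September 1999; done 1 August 1999 — within the window.
Step 2: 55 days after 8 August 1999 (end of the 7-day response period, which began when the written notice is served on 1 August 1999) is 2 October 1999; done 1 October 1999 — timely.
Step 3: 79 days after 1 October 1999 (when the cure demand is delivered) is 19 December 1999; 2 October 1999 is within that limit.
Step 4: 45 days after 1 October 1999 (when the cure demand is delivered) is 15 November 1999; 14 November 1999 is within that limit.
Step 5: 36 days after 14 November 1999 (when the complaint is served) is 20 December 1999; done 26 December 1999 — 6 days late.
No need to go further; step 5 was not satisfied.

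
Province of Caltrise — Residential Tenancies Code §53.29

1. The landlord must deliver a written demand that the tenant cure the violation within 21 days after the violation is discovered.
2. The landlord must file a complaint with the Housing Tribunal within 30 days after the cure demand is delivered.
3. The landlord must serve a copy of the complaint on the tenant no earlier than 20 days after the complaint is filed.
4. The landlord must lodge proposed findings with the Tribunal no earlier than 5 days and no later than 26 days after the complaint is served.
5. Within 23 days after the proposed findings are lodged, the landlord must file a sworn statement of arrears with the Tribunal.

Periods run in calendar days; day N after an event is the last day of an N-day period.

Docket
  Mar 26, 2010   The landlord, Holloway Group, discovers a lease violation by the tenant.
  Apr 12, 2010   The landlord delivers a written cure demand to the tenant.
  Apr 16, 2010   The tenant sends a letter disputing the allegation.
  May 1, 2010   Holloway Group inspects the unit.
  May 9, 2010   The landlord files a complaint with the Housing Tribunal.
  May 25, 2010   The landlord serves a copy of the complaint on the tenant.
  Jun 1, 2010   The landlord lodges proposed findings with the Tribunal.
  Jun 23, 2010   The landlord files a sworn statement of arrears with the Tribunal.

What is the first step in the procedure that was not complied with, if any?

(1) due by Mar 26, 2010 + 21 days = Apr 16, 2010; done Apr 12, 2010 — timely.
(2) due by Apr 12, 2010 + 30 days = May 12, 2010; done May 9, 2010 — timely.
(3) permitted from May 9, 2010 + 20 days = May 29, 2010 onward; May 25, 2010 is 4 days before the earliest permitted date.
The analysis stops there.

Step 3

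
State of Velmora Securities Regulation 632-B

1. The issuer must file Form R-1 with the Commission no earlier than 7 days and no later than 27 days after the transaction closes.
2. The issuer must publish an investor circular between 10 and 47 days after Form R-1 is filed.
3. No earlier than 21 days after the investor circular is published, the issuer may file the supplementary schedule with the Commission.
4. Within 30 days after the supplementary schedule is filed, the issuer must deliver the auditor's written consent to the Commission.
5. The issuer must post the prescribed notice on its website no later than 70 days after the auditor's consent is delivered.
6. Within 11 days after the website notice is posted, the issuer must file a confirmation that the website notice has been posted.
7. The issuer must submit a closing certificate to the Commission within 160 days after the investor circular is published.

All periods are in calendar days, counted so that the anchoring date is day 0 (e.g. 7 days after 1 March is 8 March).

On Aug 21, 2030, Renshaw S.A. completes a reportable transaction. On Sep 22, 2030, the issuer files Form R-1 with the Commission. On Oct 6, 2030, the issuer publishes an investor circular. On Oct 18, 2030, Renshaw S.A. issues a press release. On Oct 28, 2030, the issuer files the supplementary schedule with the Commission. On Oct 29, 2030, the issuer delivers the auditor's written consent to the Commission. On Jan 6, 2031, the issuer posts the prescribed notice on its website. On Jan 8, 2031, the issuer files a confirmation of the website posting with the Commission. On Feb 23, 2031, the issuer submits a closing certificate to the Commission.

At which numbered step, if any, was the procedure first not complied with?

Step 1 — 7 and 27 days from Aug 21, 2030 (when the transaction closes) are Aug 28, 2030 and Sep 17, 2030 respectively; Sep 22, 2030 is 5 days past the end of the window.

Step 1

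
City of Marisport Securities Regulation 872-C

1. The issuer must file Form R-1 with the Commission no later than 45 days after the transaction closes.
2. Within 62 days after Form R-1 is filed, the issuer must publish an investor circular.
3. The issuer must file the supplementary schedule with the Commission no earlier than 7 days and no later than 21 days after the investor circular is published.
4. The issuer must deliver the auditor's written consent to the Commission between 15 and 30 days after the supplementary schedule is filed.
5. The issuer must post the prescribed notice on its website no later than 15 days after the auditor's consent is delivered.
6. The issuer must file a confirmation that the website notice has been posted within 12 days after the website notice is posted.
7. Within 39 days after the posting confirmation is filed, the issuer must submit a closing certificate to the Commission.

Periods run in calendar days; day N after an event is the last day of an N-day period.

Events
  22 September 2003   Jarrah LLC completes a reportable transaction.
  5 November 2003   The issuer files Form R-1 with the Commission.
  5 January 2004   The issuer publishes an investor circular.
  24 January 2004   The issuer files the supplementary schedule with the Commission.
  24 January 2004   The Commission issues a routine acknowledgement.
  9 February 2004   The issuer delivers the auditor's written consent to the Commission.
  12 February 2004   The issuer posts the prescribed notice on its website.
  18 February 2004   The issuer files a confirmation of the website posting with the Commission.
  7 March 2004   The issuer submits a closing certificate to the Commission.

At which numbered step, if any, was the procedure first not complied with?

None — every step was satisfied

Step 1 — counting 45 days from 22 September 2003 (when the transaction closes) gives a deadline of 6 November 2003; done 5 November 2003 — timely.
Step 2 — counting 62 days from 5 November 2003 (when Form R-1 is filed) gives a deadline of 6 January 2004; 5 January 2004 is within that limit.
Step 3 — 7 and 21 days from 5 January 2004 (when the investor circular is published) are 12 January 2004 and 26 January 2004 respectively; done 24 January 2004 — within the window.
Step 4 — 15 and 30 days from 24 January 2004 (when the supplementary schedule is filed) are 8 February 2004 and 23 February 2004 respectively; done 9 February 2004, which is between those dates.
Step 5 — counting 15 days from 9 February 2004 (when the auditor's consent is delivered) gives a deadline of 24 February 2004; completed 12 February 2004, before the deadline.
Step 6 — counting 12 days from 12 February 2004 (when the website notice is posted) gives a deadline of 24 February 2004; 18 February 2004 is within that limit.
Step 7 — counting 39 days from 18 February 2004 (when the posting confirmation is filed) gives a deadline of 28 March 2004; 7 March 2004 is within that limit.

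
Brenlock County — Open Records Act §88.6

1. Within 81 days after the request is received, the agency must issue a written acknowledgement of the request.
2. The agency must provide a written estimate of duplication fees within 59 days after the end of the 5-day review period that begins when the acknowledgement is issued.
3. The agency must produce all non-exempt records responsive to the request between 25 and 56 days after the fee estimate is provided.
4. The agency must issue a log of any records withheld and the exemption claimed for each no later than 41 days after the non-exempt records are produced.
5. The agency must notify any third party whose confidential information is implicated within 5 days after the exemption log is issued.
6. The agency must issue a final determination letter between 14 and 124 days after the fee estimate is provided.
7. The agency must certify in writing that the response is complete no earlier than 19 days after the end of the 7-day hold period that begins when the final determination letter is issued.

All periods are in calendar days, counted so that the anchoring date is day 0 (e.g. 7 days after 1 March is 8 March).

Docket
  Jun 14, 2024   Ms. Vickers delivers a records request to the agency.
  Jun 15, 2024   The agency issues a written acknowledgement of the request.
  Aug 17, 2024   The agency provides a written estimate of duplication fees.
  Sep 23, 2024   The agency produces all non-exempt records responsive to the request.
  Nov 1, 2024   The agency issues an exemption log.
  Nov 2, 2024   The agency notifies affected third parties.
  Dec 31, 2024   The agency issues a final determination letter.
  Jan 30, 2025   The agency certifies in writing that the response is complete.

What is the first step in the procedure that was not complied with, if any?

Step 6

Step 1: 81 days after Jun 14, 2024 (when the request is received) is Sep 3, 2024; completed Jun 15, 2024, before the deadline.
Step 2: 59 days after Jun 20, 2024 (end of the 5-day review period, which began when the acknowledgement is issued on Jun 15, 2024) is Aug 18, 2024; completed Aug 17, 2024, before the deadline.
Step 3: the window is 25–56 days after Aug 17, 2024 (when the fee estimate is provided), so Sep 11, 2024 through Oct 12, 2024; done Sep 23, 2024 — within the window.
Step 4: 41 days after Sep 23, 2024 (when the non-exempt records are produced) is Nov 3, 2024; Nov 1, 2024 is within that limit.
Step 5: 5 days after Nov 1, 2024 (when the exemption log is issued) is Nov 6, 2024; done Nov 2, 2024 — timely.
Step 6: the window is 14–124 days after Aug 17, 2024 (when the fee estimate is provided), so Aug 31, 2024 through Dec 19, 2024; done Dec 31, 2024 — 12 days after the window closed.
Later steps need not be reached.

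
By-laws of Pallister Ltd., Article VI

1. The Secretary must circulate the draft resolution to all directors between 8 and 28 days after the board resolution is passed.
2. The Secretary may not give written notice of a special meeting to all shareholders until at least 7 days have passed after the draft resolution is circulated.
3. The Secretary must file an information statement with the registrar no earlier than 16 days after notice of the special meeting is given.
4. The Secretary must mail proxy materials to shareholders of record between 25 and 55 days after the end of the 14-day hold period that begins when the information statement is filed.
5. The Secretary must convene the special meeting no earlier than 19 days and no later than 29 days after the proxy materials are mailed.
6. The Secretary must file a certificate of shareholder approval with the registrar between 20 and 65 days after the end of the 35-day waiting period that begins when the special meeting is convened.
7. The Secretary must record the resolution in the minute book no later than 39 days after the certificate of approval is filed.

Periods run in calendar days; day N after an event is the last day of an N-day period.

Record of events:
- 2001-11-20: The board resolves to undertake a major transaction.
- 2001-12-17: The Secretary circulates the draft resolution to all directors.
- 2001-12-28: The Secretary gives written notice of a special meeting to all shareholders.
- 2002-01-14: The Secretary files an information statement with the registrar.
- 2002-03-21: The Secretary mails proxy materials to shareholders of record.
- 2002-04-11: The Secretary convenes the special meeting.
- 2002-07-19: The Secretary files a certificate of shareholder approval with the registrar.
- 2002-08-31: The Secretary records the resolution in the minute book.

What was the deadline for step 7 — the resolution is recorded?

2002-08-27

Step 7 runs from 2002-07-19, when the certificate of approval is filed. 39 days after 2002-07-19 is 2002-08-27.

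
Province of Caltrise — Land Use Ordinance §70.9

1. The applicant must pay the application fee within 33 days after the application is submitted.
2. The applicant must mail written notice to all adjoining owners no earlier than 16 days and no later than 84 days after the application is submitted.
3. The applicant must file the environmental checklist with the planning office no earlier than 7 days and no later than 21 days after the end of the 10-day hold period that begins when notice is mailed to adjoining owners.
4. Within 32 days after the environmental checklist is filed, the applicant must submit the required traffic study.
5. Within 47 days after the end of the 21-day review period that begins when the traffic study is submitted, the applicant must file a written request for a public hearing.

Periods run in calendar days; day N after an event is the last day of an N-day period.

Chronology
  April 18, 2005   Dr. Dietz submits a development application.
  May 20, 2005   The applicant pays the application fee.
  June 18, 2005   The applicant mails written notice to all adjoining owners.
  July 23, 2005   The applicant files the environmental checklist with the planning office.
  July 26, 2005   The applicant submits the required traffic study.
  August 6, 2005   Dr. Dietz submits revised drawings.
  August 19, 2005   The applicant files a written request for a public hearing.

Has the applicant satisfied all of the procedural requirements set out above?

No

(1) due by April 18, 2005 + 33 days = May 21, 2005; May 20, 2005 is within that limit.
(2) the permitted window runs from April 18, 2005 + 16 = May 4, 2005 to April 18, 2005 + 84 = July 11, 2005; done June 18, 2005 — within the window.
(3) the permitted window runs from June 28, 2005 + 7 = July 5, 2005 to June 28, 2005 + 21 = July 19, 2005; done July 23, 2005 — 4 days after the window closed.
That is the first point of non-compliance.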